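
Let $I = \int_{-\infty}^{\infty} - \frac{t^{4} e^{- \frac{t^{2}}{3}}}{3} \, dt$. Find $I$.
$- \frac{9 \sqrt{3} \sqrt{\pi}}{4}$

Begin with the known integral
$$J(a) = \int_{-\infty}^{\infty} - \frac{e^{- a t^{2}}}{3} \, dt = - \frac{\sqrt{\pi}}{3 \sqrt{a}}.$$

Differentiating under the integral sign brings down a factor of $(-t^2)$:
$$\frac{dJ}{da} = \int_{-\infty}^{\infty} \frac{t^{2} e^{- a t^{2}}}{3} \, dt = \frac{\sqrt{\pi}}{6 a^{\frac{3}{2}}}.$$

Repeating twice in total — each differentiation brings down another $(-t^2)$ — gives
$$\frac{d^{2}J}{da^{2}} = \int_{-\infty}^{\infty} - \frac{t^{4} e^{- a t^{2}}}{3} \, dt = - \frac{\sqrt{\pi}}{4 a^{\frac{5}{2}}},$$
and the integrand here is exactly the target integrand, so $I = - \frac{\sqrt{\pi}}{4 a^{\frac{5}{2}}}$.

Setting $a = \frac{1}{3}$:
$$I = - \frac{9 \sqrt{3} \sqrt{\pi}}{4}.$$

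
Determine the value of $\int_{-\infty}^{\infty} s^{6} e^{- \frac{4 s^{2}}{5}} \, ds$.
$\frac{1875 \sqrt{5} \sqrt{\pi}}{1024}$

Begin with the known integral
$$J(a) = \int_{-\infty}^{\infty} e^{- a s^{2}} \, ds = \frac{\sqrt{\pi}}{\sqrt{a}}.$$

Differentiating under the integral sign brings down a factor of $(-s^2)$:
$$\frac{dJ}{da} = \int_{-\infty}^{\infty} - s^{2} e^{- a s^{2}} \, ds = - \frac{\sqrt{\pi}}{2 a^{\frac{3}{2}}}.$$

Repeating $3$ times in total — each differentiation brings down another $(-s^2)$ — gives
$$\frac{d^{3}J}{da^{3}} = \int_{-\infty}^{\infty} - s^{6} e^{- a s^{2}} \, ds = - \frac{15 \sqrt{\pi}}{8 a^{\frac{7}{2}}},$$
and the integrand here is $(-1)^{3}$ times the target integrand, so $I = (-1)^{3}\,\frac{d^{3}J}{da^{3}} = \frac{15 \sqrt{\pi}}{8 a^{\frac{7}{2}}}$.

Setting $a = \frac{4}{5}$:
$$I = \frac{1875 \sqrt{5} \sqrt{\pi}}{1024}.$$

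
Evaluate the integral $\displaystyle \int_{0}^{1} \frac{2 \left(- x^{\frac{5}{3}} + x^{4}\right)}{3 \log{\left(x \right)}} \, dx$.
$\log{\left(\frac{15^{\frac{2}{3}}}{4} \right)}$

Replace the exponent $4$ by a parameter $a$: let $I(a) = \int_{0}^{1} \frac{2 \left(- x^{\frac{5}{3}} + x^{a}\right)}{3 \log{\left(x \right)}} \, dx$.

Since $\dfrac{\partial}{\partial a}\,x^{a} = x^{a} \ln x$, the $\ln x$ in the denominator cancels and
$$\frac{dI}{da} = \int_{0}^{1} \frac{2}{3} x^{a} \, dx = \frac{2}{3} \left[\frac{x^{a+1}}{a+1}\right]_0^1 = \frac{2}{3 \left(a + 1\right)}.$$

Integrating with respect to $a$ gives $I(a) = \log{\left(\frac{3^{\frac{2}{3}} \left(a + 1\right)^{\frac{2}{3}}}{4} \right)} + C$.

At $a = \frac{5}{3}$ the integrand is identically $0$, so $I(\frac{5}{3}) = 0$. The closed form gives $0$, hence $C = 0$.

Setting $a = 4$:
$$I = \log{\left(\frac{15^{\frac{2}{3}}}{4} \right)}.$$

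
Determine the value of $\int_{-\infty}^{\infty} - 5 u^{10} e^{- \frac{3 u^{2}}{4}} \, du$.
$- \frac{11200 \sqrt{3} \sqrt{\pi}}{27}$

Consider the simpler parametrised integral
$$J(a) = \int_{-\infty}^{\infty} - 5 e^{- a u^{2}} \, du = - \frac{5 \sqrt{\pi}}{\sqrt{a}}.$$

Differentiating under the integral sign brings down a factor of $(-u^2)$:
$$\frac{dJ}{da} = \int_{-\infty}^{\infty} 5 u^{2} e^{- a u^{2}} \, du = \frac{5 \sqrt{\pi}}{2 a^{\frac{3}{2}}}.$$

Repeating $5$ times in total — each differentiation brings down another $(-u^2)$ — gives
$$\frac{d^{5}J}{da^{5}} = \int_{-\infty}^{\infty} 5 u^{10} e^{- a u^{2}} \, du = \frac{4725 \sqrt{\pi}}{32 a^{\frac{11}{2}}},$$
and the integrand here is $(-1)^{5}$ times the target integrand, so $I = (-1)^{5}\,\frac{d^{5}J}{da^{5}} = - \frac{4725 \sqrt{\pi}}{32 a^{\frac{11}{2}}}$.

Setting $a = \frac{3}{4}$:
$$I = - \frac{11200 \sqrt{3} \sqrt{\pi}}{27}.$$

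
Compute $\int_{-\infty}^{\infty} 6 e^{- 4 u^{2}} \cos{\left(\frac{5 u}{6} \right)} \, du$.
$\frac{3 \sqrt{\pi}}{e^{\frac{25}{576}}}$

Define $I(b) = \int_{-\infty}^{\infty} 6 e^{- 4 u^{2}} \cos{\left(b u \right)} \, du$.

Differentiating under the integral sign,
$$I'(b) = \int_{-\infty}^{\infty} - 6 u e^{- 4 u^{2}} \sin{\left(b u \right)} \, du.$$

Integrate $\int_{-\infty}^{\infty} u \sin(b u)\, e^{- 4 u^{2}}\, du$ by parts with $w = \sin(b u)$ and $dv = u\, e^{- 4 u^{2}}\, du$, giving $v = - \frac{e^{- 4 u^{2}}}{8}$. The boundary term vanishes and
$$\int_{-\infty}^{\infty} u \sin(b u)\, e^{- 4 u^{2}}\, du = \frac{b}{8} \int_{-\infty}^{\infty} \cos(b u)\, e^{- 4 u^{2}}\, du,$$
so $I'(b) = - \frac{b}{8}\, I(b)$.

This is a separable first-order ODE; solving with the initial condition $I(0) = \int_{-\infty}^{\infty} 6 e^{- 4 u^{2}}\,du = 3 \sqrt{\pi}$ gives
$$I(b) = 3 \sqrt{\pi} e^{- \frac{b^{2}}{16}}.$$

Setting $b = \frac{5}{6}$:
$$I = \frac{3 \sqrt{\pi}}{e^{\frac{25}{576}}}.$$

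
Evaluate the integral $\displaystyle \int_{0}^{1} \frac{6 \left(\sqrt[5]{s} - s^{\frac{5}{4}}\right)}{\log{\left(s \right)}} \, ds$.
$\log{\left(\frac{262144}{11390625} \right)}$

Introduce a parameter $a$ in the exponent: let $I(a) = \int_{0}^{1} \frac{6 \left(- s^{\frac{5}{4}} + s^{a}\right)}{\log{\left(s \right)}} \, ds$.

Since $\dfrac{\partial}{\partial a}\,s^{a} = s^{a} \ln s$, the $\ln s$ in the denominator cancels and
$$\frac{dI}{da} = \int_{0}^{1} 6 s^{a} \, ds = 6 \left[\frac{s^{a+1}}{a+1}\right]_0^1 = \frac{6}{a + 1}.$$

Integrating with respect to $a$ gives $I(a) = \log{\left(\frac{4096 \left(a + 1\right)^{6}}{531441} \right)} + C$.

At $a = \frac{5}{4}$ the integrand is identically $0$, so $I(\frac{5}{4}) = 0$. The closed form gives $0$, hence $C = 0$.

Setting $a = \frac{1}{5}$:
$$I = \log{\left(\frac{262144}{11390625} \right)}.$$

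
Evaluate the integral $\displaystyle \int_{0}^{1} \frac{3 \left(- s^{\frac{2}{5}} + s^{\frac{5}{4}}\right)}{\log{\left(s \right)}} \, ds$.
$\log{\left(\frac{91125}{21952} \right)}$

Introduce a parameter $a$ in the exponent: let $I(a) = \int_{0}^{1} \frac{3 \left(- s^{\frac{2}{5}} + s^{a}\right)}{\log{\left(s \right)}} \, ds$.

Since $\dfrac{\partial}{\partial a}\,s^{a} = s^{a} \ln s$, the $\ln s$ in the denominator cancels and
$$\frac{dI}{da} = \int_{0}^{1} 3 s^{a} \, ds = 3 \left[\frac{s^{a+1}}{a+1}\right]_0^1 = \frac{3}{a + 1}.$$

Integrating with respect to $a$ gives $I(a) = \log{\left(\frac{125 \left(a + 1\right)^{3}}{343} \right)} + C$.

At $a = \frac{2}{5}$ the integrand is identically $0$, so $I(\frac{2}{5}) = 0$. The closed form gives $0$, hence $C = 0$.

Setting $a = \frac{5}{4}$:
$$I = \log{\left(\frac{91125}{21952} \right)}.$$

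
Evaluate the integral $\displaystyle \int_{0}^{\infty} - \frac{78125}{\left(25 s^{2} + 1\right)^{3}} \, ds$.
$- \frac{46875 \pi}{16}$

Recall the elementary integral
$$J(a) = \int_{0}^{\infty} - \frac{5}{a^{2} + s^{2}} \, ds = - \frac{5 \pi}{2 a}.$$

Differentiating under the integral sign with respect to $a$,
$$\frac{dJ}{da} = \int_{0}^{\infty} \frac{10 a}{\left(a^{2} + s^{2}\right)^{2}} \, ds = \frac{5 \pi}{2 a^{2}},$$
so $\int_{0}^{\infty} - \frac{5}{\left(a^{2} + s^{2}\right)^{2}} \, ds = - \frac{5 \pi}{4 a^{3}}$.

Repeating — each differentiation of $1/(s^2+a^2)^j$ produces $-2ja/(s^2+a^2)^{j+1}$ — and dividing through by $-2ja$ at each step yields, after $2$ differentiations in total,
$$\int_{0}^{\infty} - \frac{5}{\left(a^{2} + s^{2}\right)^{3}} \, ds = - \frac{15 \pi}{16 a^{5}}.$$

Setting $a = \frac{1}{5}$:
$$I = - \frac{46875 \pi}{16}.$$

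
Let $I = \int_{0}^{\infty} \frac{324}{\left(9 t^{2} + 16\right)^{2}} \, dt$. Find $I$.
$\frac{27 \pi}{64}$

Start from the standard arctangent integral
$$J(a) = \int_{0}^{\infty} \frac{4}{a^{2} + t^{2}} \, dt = \frac{2 \pi}{a}.$$

Differentiating under the integral sign with respect to $a$,
$$\frac{dJ}{da} = \int_{0}^{\infty} - \frac{8 a}{\left(a^{2} + t^{2}\right)^{2}} \, dt = - \frac{2 \pi}{a^{2}},$$
so $\int_{0}^{\infty} \frac{4}{\left(a^{2} + t^{2}\right)^{2}} \, dt = \frac{\pi}{a^{3}}$.

Setting $a = \frac{4}{3}$:
$$I = \frac{27 \pi}{64}.$$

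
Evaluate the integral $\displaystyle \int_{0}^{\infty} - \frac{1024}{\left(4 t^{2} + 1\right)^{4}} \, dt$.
$- 80 \pi$

Begin with the known result
$$J(a) = \int_{0}^{\infty} - \frac{4}{a^{2} + t^{2}} \, dt = - \frac{2 \pi}{a}.$$

Differentiating under the integral sign with respect to $a$,
$$\frac{dJ}{da} = \int_{0}^{\infty} \frac{8 a}{\left(a^{2} + t^{2}\right)^{2}} \, dt = \frac{2 \pi}{a^{2}},$$
so $\int_{0}^{\infty} - \frac{4}{\left(a^{2} + t^{2}\right)^{2}} \, dt = - \frac{\pi}{a^{3}}$.

Repeating — each differentiation of $1/(t^2+a^2)^j$ produces $-2ja/(t^2+a^2)^{j+1}$ — and dividing through by $-2ja$ at each step yields, after $3$ differentiations in total,
$$\int_{0}^{\infty} - \frac{4}{\left(a^{2} + t^{2}\right)^{4}} \, dt = - \frac{5 \pi}{8 a^{7}}.$$

Setting $a = \frac{1}{2}$:
$$I = - 80 \pi.$$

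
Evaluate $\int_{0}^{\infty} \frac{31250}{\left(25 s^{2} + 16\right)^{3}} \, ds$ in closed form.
$\frac{9375 \pi}{8192}$

Begin with the known result
$$J(a) = \int_{0}^{\infty} \frac{2}{a^{2} + s^{2}} \, ds = \frac{\pi}{a}.$$

Differentiating under the integral sign with respect to $a$,
$$\frac{dJ}{da} = \int_{0}^{\infty} - \frac{4 a}{\left(a^{2} + s^{2}\right)^{2}} \, ds = - \frac{\pi}{a^{2}},$$
so $\int_{0}^{\infty} \frac{2}{\left(a^{2} + s^{2}\right)^{2}} \, ds = \frac{\pi}{2 a^{3}}$.

Repeating — each differentiation of $1/(s^2+a^2)^j$ produces $-2ja/(s^2+a^2)^{j+1}$ — and dividing through by $-2ja$ at each step yields, after $2$ differentiations in total,
$$\int_{0}^{\infty} \frac{2}{\left(a^{2} + s^{2}\right)^{3}} \, ds = \frac{3 \pi}{8 a^{5}}.$$

Setting $a = \frac{4}{5}$:
$$I = \frac{9375 \pi}{8192}.$$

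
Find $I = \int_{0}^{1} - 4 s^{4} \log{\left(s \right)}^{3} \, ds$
$\frac{24}{625}$

Start from the elementary integral
$$J(a) = \int_{0}^{1} - 4 s^{a} \, ds = - \frac{4}{a + 1}.$$

Differentiating under the integral sign brings down a factor of $\ln s$:
$$\frac{dJ}{da} = \int_{0}^{1} - 4 s^{a} \log{\left(s \right)} \, ds = \frac{4}{\left(a + 1\right)^{2}}.$$

Repeating $3$ times in total — each differentiation brings down another $\ln s$ — gives
$$\frac{d^{3}J}{da^{3}} = \int_{0}^{1} - 4 s^{a} \log{\left(s \right)}^{3} \, ds = \frac{24}{\left(a + 1\right)^{4}},$$
and the integrand here is exactly the target integrand, so $I = \frac{24}{\left(a + 1\right)^{4}}$.

Setting $a = 4$:
$$I = \frac{24}{625}.$$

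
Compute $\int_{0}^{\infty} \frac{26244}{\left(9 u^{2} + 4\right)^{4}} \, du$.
$\frac{10935 \pi}{1024}$

Begin with the known result
$$J(a) = \int_{0}^{\infty} \frac{4}{a^{2} + u^{2}} \, du = \frac{2 \pi}{a}.$$

Differentiating under the integral sign with respect to $a$,
$$\frac{dJ}{da} = \int_{0}^{\infty} - \frac{8 a}{\left(a^{2} + u^{2}\right)^{2}} \, du = - \frac{2 \pi}{a^{2}},$$
so $\int_{0}^{\infty} \frac{4}{\left(a^{2} + u^{2}\right)^{2}} \, du = \frac{\pi}{a^{3}}$.

Repeating — each differentiation of $1/(u^2+a^2)^j$ produces $-2ja/(u^2+a^2)^{j+1}$ — and dividing through by $-2ja$ at each step yields, after $3$ differentiations in total,
$$\int_{0}^{\infty} \frac{4}{\left(a^{2} + u^{2}\right)^{4}} \, du = \frac{5 \pi}{8 a^{7}}.$$

Setting $a = \frac{2}{3}$:
$$I = \frac{10935 \pi}{1024}.$$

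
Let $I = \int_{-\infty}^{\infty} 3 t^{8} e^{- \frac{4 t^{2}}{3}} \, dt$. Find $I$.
$\frac{25515 \sqrt{3} \sqrt{\pi}}{8192}$

Begin with the known integral
$$J(a) = \int_{-\infty}^{\infty} 3 e^{- a t^{2}} \, dt = \frac{3 \sqrt{\pi}}{\sqrt{a}}.$$

Differentiating under the integral sign brings down a factor of $(-t^2)$:
$$\frac{dJ}{da} = \int_{-\infty}^{\infty} - 3 t^{2} e^{- a t^{2}} \, dt = - \frac{3 \sqrt{\pi}}{2 a^{\frac{3}{2}}}.$$

Repeating $4$ times in total — each differentiation brings down another $(-t^2)$ — gives
$$\frac{d^{4}J}{da^{4}} = \int_{-\infty}^{\infty} 3 t^{8} e^{- a t^{2}} \, dt = \frac{315 \sqrt{\pi}}{16 a^{\frac{9}{2}}},$$
and the integrand here is exactly the target integrand, so $I = \frac{315 \sqrt{\pi}}{16 a^{\frac{9}{2}}}$.

Setting $a = \frac{4}{3}$:
$$I = \frac{25515 \sqrt{3} \sqrt{\pi}}{8192}.$$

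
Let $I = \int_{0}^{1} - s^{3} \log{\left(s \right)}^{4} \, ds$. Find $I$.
$- \frac{3}{128}$

Start from the elementary integral
$$J(a) = \int_{0}^{1} - s^{a} \, ds = - \frac{1}{a + 1}.$$

Differentiating under the integral sign brings down a factor of $\ln s$:
$$\frac{dJ}{da} = \int_{0}^{1} - s^{a} \log{\left(s \right)} \, ds = \frac{1}{\left(a + 1\right)^{2}}.$$

Repeating $4$ times in total — each differentiation brings down another $\ln s$ — gives
$$\frac{d^{4}J}{da^{4}} = \int_{0}^{1} - s^{a} \log{\left(s \right)}^{4} \, ds = - \frac{24}{\left(a + 1\right)^{5}},$$
and the integrand here is exactly the target integrand, so $I = - \frac{24}{\left(a + 1\right)^{5}}$.

Setting $a = 3$:
$$I = - \frac{3}{128}.$$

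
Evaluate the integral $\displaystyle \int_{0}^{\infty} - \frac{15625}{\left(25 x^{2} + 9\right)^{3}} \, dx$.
$- \frac{3125 \pi}{1296}$

Recall the elementary integral
$$J(a) = \int_{0}^{\infty} - \frac{1}{a^{2} + x^{2}} \, dx = - \frac{\pi}{2 a}.$$

Differentiating under the integral sign with respect to $a$,
$$\frac{dJ}{da} = \int_{0}^{\infty} \frac{2 a}{\left(a^{2} + x^{2}\right)^{2}} \, dx = \frac{\pi}{2 a^{2}},$$
so $\int_{0}^{\infty} - \frac{1}{\left(a^{2} + x^{2}\right)^{2}} \, dx = - \frac{\pi}{4 a^{3}}$.

Repeating — each differentiation of $1/(x^2+a^2)^j$ produces $-2ja/(x^2+a^2)^{j+1}$ — and dividing through by $-2ja$ at each step yields, after $2$ differentiations in total,
$$\int_{0}^{\infty} - \frac{1}{\left(a^{2} + x^{2}\right)^{3}} \, dx = - \frac{3 \pi}{16 a^{5}}.$$

Setting $a = \frac{3}{5}$:
$$I = - \frac{3125 \pi}{1296}.$$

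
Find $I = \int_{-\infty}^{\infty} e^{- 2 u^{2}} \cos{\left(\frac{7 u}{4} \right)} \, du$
$\frac{\sqrt{2} \sqrt{\pi}}{2 e^{\frac{49}{128}}}$

Treat the cosine frequency as a parameter and define $I(b) = \int_{-\infty}^{\infty} e^{- 2 u^{2}} \cos{\left(b u \right)} \, du$.

Differentiating under the integral sign,
$$I'(b) = \int_{-\infty}^{\infty} - u e^{- 2 u^{2}} \sin{\left(b u \right)} \, du.$$

Integrate $\int_{-\infty}^{\infty} u \sin(b u)\, e^{- 2 u^{2}}\, du$ by parts with $w = \sin(b u)$ and $dv = u\, e^{- 2 u^{2}}\, du$, giving $v = - \frac{e^{- 2 u^{2}}}{4}$. The boundary term vanishes and
$$\int_{-\infty}^{\infty} u \sin(b u)\, e^{- 2 u^{2}}\, du = \frac{b}{4} \int_{-\infty}^{\infty} \cos(b u)\, e^{- 2 u^{2}}\, du,$$
so $I'(b) = - \frac{b}{4}\, I(b)$.

This is a separable first-order ODE; solving with the initial condition $I(0) = \int_{-\infty}^{\infty} e^{- 2 u^{2}}\,du = \frac{\sqrt{2} \sqrt{\pi}}{2}$ gives
$$I(b) = \frac{\sqrt{2} \sqrt{\pi} e^{- \frac{b^{2}}{8}}}{2}.$$

Setting $b = \frac{7}{4}$:
$$I = \frac{\sqrt{2} \sqrt{\pi}}{2 e^{\frac{49}{128}}}.$$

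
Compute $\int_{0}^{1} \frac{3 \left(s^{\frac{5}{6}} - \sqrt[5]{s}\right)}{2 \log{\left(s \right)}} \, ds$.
$- 3 \log{\left(6 \right)} + \frac{3 \log{\left(55 \right)}}{2}$

Introduce a parameter $a$ in the exponent: let $I(a) = \int_{0}^{1} \frac{3 \left(s^{\frac{5}{6}} - s^{a}\right)}{2 \log{\left(s \right)}} \, ds$.

Since $\dfrac{\partial}{\partial a}\,s^{a} = s^{a} \ln s$, the $\ln s$ in the denominator cancels and
$$\frac{dI}{da} = \int_{0}^{1} - \frac{3}{2} s^{a} \, ds = - \frac{3}{2} \left[\frac{s^{a+1}}{a+1}\right]_0^1 = - \frac{3}{2 a + 2}.$$

Integrating with respect to $a$ gives $I(a) = - \log{\left(\frac{6 \sqrt{66} \left(a + 1\right)^{\frac{3}{2}}}{121} \right)} + C$.

At $a = \frac{5}{6}$ the integrand is identically $0$, so $I(\frac{5}{6}) = 0$. The closed form gives $0$, hence $C = 0$.

Setting $a = \frac{1}{5}$:
$$I = - 3 \log{\left(6 \right)} + \frac{3 \log{\left(55 \right)}}{2}.$$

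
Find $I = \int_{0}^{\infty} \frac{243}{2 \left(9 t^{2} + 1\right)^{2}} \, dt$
$\frac{81 \pi}{8}$

Recall the elementary integral
$$J(a) = \int_{0}^{\infty} \frac{3}{2 \left(a^{2} + t^{2}\right)} \, dt = \frac{3 \pi}{4 a}.$$

Differentiating under the integral sign with respect to $a$,
$$\frac{dJ}{da} = \int_{0}^{\infty} - \frac{3 a}{\left(a^{2} + t^{2}\right)^{2}} \, dt = - \frac{3 \pi}{4 a^{2}},$$
so $\int_{0}^{\infty} \frac{3}{2 \left(a^{2} + t^{2}\right)^{2}} \, dt = \frac{3 \pi}{8 a^{3}}$.

Setting $a = \frac{1}{3}$:
$$I = \frac{81 \pi}{8}.$$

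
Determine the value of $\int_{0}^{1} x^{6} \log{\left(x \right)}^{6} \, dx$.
$\frac{720}{823543}$

Begin with the known integral
$$J(a) = \int_{0}^{1} x^{a} \, dx = \frac{1}{a + 1}.$$

Differentiating under the integral sign brings down a factor of $\ln x$:
$$\frac{dJ}{da} = \int_{0}^{1} x^{a} \log{\left(x \right)} \, dx = - \frac{1}{\left(a + 1\right)^{2}}.$$

Repeating $6$ times in total — each differentiation brings down another $\ln x$ — gives
$$\frac{d^{6}J}{da^{6}} = \int_{0}^{1} x^{a} \log{\left(x \right)}^{6} \, dx = \frac{720}{\left(a + 1\right)^{7}},$$
and the integrand here is exactly the target integrand, so $I = \frac{720}{\left(a + 1\right)^{7}}$.

Setting $a = 6$:
$$I = \frac{720}{823543}.$$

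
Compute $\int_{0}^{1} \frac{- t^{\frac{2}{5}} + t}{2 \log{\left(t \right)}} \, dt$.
$\log{\left(\frac{\sqrt{70}}{7} \right)}$

Replace the exponent $\frac{2}{5}$ by a parameter $a$: let $I(a) = \int_{0}^{1} \frac{t - t^{a}}{2 \log{\left(t \right)}} \, dt$.

Since $\dfrac{\partial}{\partial a}\,t^{a} = t^{a} \ln t$, the $\ln t$ in the denominator cancels and
$$\frac{dI}{da} = \int_{0}^{1} - \frac{1}{2} t^{a} \, dt = - \frac{1}{2} \left[\frac{t^{a+1}}{a+1}\right]_0^1 = - \frac{1}{2 a + 2}.$$

Integrating with respect to $a$ gives $I(a) = - \frac{\log{\left(a + 1 \right)}}{2} + \frac{\log{\left(2 \right)}}{2} + C$.

At $a = 1$ the integrand is identically $0$, so $I(1) = 0$. The closed form gives $0$, hence $C = 0$.

Setting $a = \frac{2}{5}$:
$$I = \log{\left(\frac{\sqrt{70}}{7} \right)}.$$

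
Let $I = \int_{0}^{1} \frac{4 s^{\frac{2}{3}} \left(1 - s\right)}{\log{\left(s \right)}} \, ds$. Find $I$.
$\log{\left(\frac{625}{4096} \right)}$

Replace the exponent $\frac{2}{3}$ by a parameter $a$: let $I(a) = \int_{0}^{1} \frac{4 \left(- s^{\frac{5}{3}} + s^{a}\right)}{\log{\left(s \right)}} \, ds$.

Since $\dfrac{\partial}{\partial a}\,s^{a} = s^{a} \ln s$, the $\ln s$ in the denominator cancels and
$$\frac{dI}{da} = \int_{0}^{1} 4 s^{a} \, ds = 4 \left[\frac{s^{a+1}}{a+1}\right]_0^1 = \frac{4}{a + 1}.$$

Integrating with respect to $a$ gives $I(a) = \log{\left(\frac{81 \left(a + 1\right)^{4}}{4096} \right)} + C$.

At $a = \frac{5}{3}$ the integrand is identically $0$, so $I(\frac{5}{3}) = 0$. The closed form gives $0$, hence $C = 0$.

Setting $a = \frac{2}{3}$:
$$I = \log{\left(\frac{625}{4096} \right)}.$$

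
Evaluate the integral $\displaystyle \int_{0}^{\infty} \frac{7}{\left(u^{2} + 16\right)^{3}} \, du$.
$\frac{21 \pi}{16384}$

Recall the elementary integral
$$J(a) = \int_{0}^{\infty} \frac{7}{a^{2} + u^{2}} \, du = \frac{7 \pi}{2 a}.$$

Differentiating under the integral sign with respect to $a$,
$$\frac{dJ}{da} = \int_{0}^{\infty} - \frac{14 a}{\left(a^{2} + u^{2}\right)^{2}} \, du = - \frac{7 \pi}{2 a^{2}},$$
so $\int_{0}^{\infty} \frac{7}{\left(a^{2} + u^{2}\right)^{2}} \, du = \frac{7 \pi}{4 a^{3}}$.

Repeating — each differentiation of $1/(u^2+a^2)^j$ produces $-2ja/(u^2+a^2)^{j+1}$ — and dividing through by $-2ja$ at each step yields, after $2$ differentiations in total,
$$\int_{0}^{\infty} \frac{7}{\left(a^{2} + u^{2}\right)^{3}} \, du = \frac{21 \pi}{16 a^{5}}.$$

Setting $a = 4$:
$$I = \frac{21 \pi}{16384}.$$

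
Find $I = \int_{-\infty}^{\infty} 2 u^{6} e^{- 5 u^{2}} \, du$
$\frac{3 \sqrt{5} \sqrt{\pi}}{500}$

Begin with the known integral
$$J(a) = \int_{-\infty}^{\infty} 2 e^{- a u^{2}} \, du = \frac{2 \sqrt{\pi}}{\sqrt{a}}.$$

Differentiating under the integral sign brings down a factor of $(-u^2)$:
$$\frac{dJ}{da} = \int_{-\infty}^{\infty} - 2 u^{2} e^{- a u^{2}} \, du = - \frac{\sqrt{\pi}}{a^{\frac{3}{2}}}.$$

Repeating $3$ times in total — each differentiation brings down another $(-u^2)$ — gives
$$\frac{d^{3}J}{da^{3}} = \int_{-\infty}^{\infty} - 2 u^{6} e^{- a u^{2}} \, du = - \frac{15 \sqrt{\pi}}{4 a^{\frac{7}{2}}},$$
and the integrand here is $(-1)^{3}$ times the target integrand, so $I = (-1)^{3}\,\frac{d^{3}J}{da^{3}} = \frac{15 \sqrt{\pi}}{4 a^{\frac{7}{2}}}$.

Setting $a = 5$:
$$I = \frac{3 \sqrt{5} \sqrt{\pi}}{500}.$$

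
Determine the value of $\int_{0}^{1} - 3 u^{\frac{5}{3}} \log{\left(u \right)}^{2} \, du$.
$- \frac{81}{256}$

Consider the simpler parametrised integral
$$J(a) = \int_{0}^{1} - 3 u^{a} \, du = - \frac{3}{a + 1}.$$

Differentiating under the integral sign brings down a factor of $\ln u$:
$$\frac{dJ}{da} = \int_{0}^{1} - 3 u^{a} \log{\left(u \right)} \, du = \frac{3}{\left(a + 1\right)^{2}}.$$

Repeating twice in total — each differentiation brings down another $\ln u$ — gives
$$\frac{d^{2}J}{da^{2}} = \int_{0}^{1} - 3 u^{a} \log{\left(u \right)}^{2} \, du = - \frac{6}{\left(a + 1\right)^{3}},$$
and the integrand here is exactly the target integrand, so $I = - \frac{6}{\left(a + 1\right)^{3}}$.

Setting $a = \frac{5}{3}$:
$$I = - \frac{81}{256}.$$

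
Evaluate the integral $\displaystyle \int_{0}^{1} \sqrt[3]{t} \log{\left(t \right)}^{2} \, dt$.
$\frac{27}{32}$

Consider the simpler parametrised integral
$$J(a) = \int_{0}^{1} t^{a} \, dt = \frac{1}{a + 1}.$$

Differentiating under the integral sign brings down a factor of $\ln t$:
$$\frac{dJ}{da} = \int_{0}^{1} t^{a} \log{\left(t \right)} \, dt = - \frac{1}{\left(a + 1\right)^{2}}.$$

Repeating twice in total — each differentiation brings down another $\ln t$ — gives
$$\frac{d^{2}J}{da^{2}} = \int_{0}^{1} t^{a} \log{\left(t \right)}^{2} \, dt = \frac{2}{\left(a + 1\right)^{3}},$$
and the integrand here is exactly the target integrand, so $I = \frac{2}{\left(a + 1\right)^{3}}$.

Setting $a = \frac{1}{3}$:
$$I = \frac{27}{32}.$$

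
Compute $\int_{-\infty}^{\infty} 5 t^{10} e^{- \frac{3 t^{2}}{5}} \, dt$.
$\frac{546875 \sqrt{15} \sqrt{\pi}}{864}$

Start from the elementary integral
$$J(a) = \int_{-\infty}^{\infty} 5 e^{- a t^{2}} \, dt = \frac{5 \sqrt{\pi}}{\sqrt{a}}.$$

Differentiating under the integral sign brings down a factor of $(-t^2)$:
$$\frac{dJ}{da} = \int_{-\infty}^{\infty} - 5 t^{2} e^{- a t^{2}} \, dt = - \frac{5 \sqrt{\pi}}{2 a^{\frac{3}{2}}}.$$

Repeating $5$ times in total — each differentiation brings down another $(-t^2)$ — gives
$$\frac{d^{5}J}{da^{5}} = \int_{-\infty}^{\infty} - 5 t^{10} e^{- a t^{2}} \, dt = - \frac{4725 \sqrt{\pi}}{32 a^{\frac{11}{2}}},$$
and the integrand here is $(-1)^{5}$ times the target integrand, so $I = (-1)^{5}\,\frac{d^{5}J}{da^{5}} = \frac{4725 \sqrt{\pi}}{32 a^{\frac{11}{2}}}$.

Setting $a = \frac{3}{5}$:
$$I = \frac{546875 \sqrt{15} \sqrt{\pi}}{864}.$$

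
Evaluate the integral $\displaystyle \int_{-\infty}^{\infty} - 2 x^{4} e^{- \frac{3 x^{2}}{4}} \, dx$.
$- \frac{16 \sqrt{3} \sqrt{\pi}}{9}$

Consider the simpler parametrised integral
$$J(a) = \int_{-\infty}^{\infty} - 2 e^{- a x^{2}} \, dx = - \frac{2 \sqrt{\pi}}{\sqrt{a}}.$$

Differentiating under the integral sign brings down a factor of $(-x^2)$:
$$\frac{dJ}{da} = \int_{-\infty}^{\infty} 2 x^{2} e^{- a x^{2}} \, dx = \frac{\sqrt{\pi}}{a^{\frac{3}{2}}}.$$

Repeating twice in total — each differentiation brings down another $(-x^2)$ — gives
$$\frac{d^{2}J}{da^{2}} = \int_{-\infty}^{\infty} - 2 x^{4} e^{- a x^{2}} \, dx = - \frac{3 \sqrt{\pi}}{2 a^{\frac{5}{2}}},$$
and the integrand here is exactly the target integrand, so $I = - \frac{3 \sqrt{\pi}}{2 a^{\frac{5}{2}}}$.

Setting $a = \frac{3}{4}$:
$$I = - \frac{16 \sqrt{3} \sqrt{\pi}}{9}.$$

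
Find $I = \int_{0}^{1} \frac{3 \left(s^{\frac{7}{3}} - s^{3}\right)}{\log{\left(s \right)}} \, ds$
$- \log{\left(\frac{216}{125} \right)}$

Replace the exponent $3$ by a parameter $a$: let $I(a) = \int_{0}^{1} \frac{3 \left(s^{\frac{7}{3}} - s^{a}\right)}{\log{\left(s \right)}} \, ds$.

Since $\dfrac{\partial}{\partial a}\,s^{a} = s^{a} \ln s$, the $\ln s$ in the denominator cancels and
$$\frac{dI}{da} = \int_{0}^{1} -3 s^{a} \, ds = -3 \left[\frac{s^{a+1}}{a+1}\right]_0^1 = - \frac{3}{a + 1}.$$

Integrating with respect to $a$ gives $I(a) = - \log{\left(\frac{27 \left(a + 1\right)^{3}}{1000} \right)} + C$.

At $a = \frac{7}{3}$ the integrand is identically $0$, so $I(\frac{7}{3}) = 0$. The closed form gives $0$, hence $C = 0$.

Setting $a = 3$:
$$I = - \log{\left(\frac{216}{125} \right)}.$$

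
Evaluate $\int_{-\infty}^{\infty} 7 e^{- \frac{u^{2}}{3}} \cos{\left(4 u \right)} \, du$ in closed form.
$\frac{7 \sqrt{3} \sqrt{\pi}}{e^{12}}$

Treat the cosine frequency as a parameter and define $I(b) = \int_{-\infty}^{\infty} 7 e^{- \frac{u^{2}}{3}} \cos{\left(b u \right)} \, du$.

Differentiating under the integral sign,
$$I'(b) = \int_{-\infty}^{\infty} - 7 u e^{- \frac{u^{2}}{3}} \sin{\left(b u \right)} \, du.$$

Integrate $\int_{-\infty}^{\infty} u \sin(b u)\, e^{- \frac{u^{2}}{3}}\, du$ by parts with $w = \sin(b u)$ and $dv = u\, e^{- \frac{u^{2}}{3}}\, du$, giving $v = - \frac{3 e^{- \frac{u^{2}}{3}}}{2}$. The boundary term vanishes and
$$\int_{-\infty}^{\infty} u \sin(b u)\, e^{- \frac{u^{2}}{3}}\, du = \frac{3 b}{2} \int_{-\infty}^{\infty} \cos(b u)\, e^{- \frac{u^{2}}{3}}\, du,$$
so $I'(b) = - \frac{3 b}{2}\, I(b)$.

This is a separable first-order ODE; solving with the initial condition $I(0) = \int_{-\infty}^{\infty} 7 e^{- \frac{u^{2}}{3}}\,du = 7 \sqrt{3} \sqrt{\pi}$ gives
$$I(b) = 7 \sqrt{3} \sqrt{\pi} e^{- \frac{3 b^{2}}{4}}.$$

Setting $b = 4$:
$$I = \frac{7 \sqrt{3} \sqrt{\pi}}{e^{12}}.$$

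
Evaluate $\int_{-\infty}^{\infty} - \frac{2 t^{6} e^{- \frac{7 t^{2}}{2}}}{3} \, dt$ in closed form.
$- \frac{10 \sqrt{14} \sqrt{\pi}}{2401}$

Start from the elementary integral
$$J(a) = \int_{-\infty}^{\infty} - \frac{2 e^{- a t^{2}}}{3} \, dt = - \frac{2 \sqrt{\pi}}{3 \sqrt{a}}.$$

Differentiating under the integral sign brings down a factor of $(-t^2)$:
$$\frac{dJ}{da} = \int_{-\infty}^{\infty} \frac{2 t^{2} e^{- a t^{2}}}{3} \, dt = \frac{\sqrt{\pi}}{3 a^{\frac{3}{2}}}.$$

Repeating $3$ times in total — each differentiation brings down another $(-t^2)$ — gives
$$\frac{d^{3}J}{da^{3}} = \int_{-\infty}^{\infty} \frac{2 t^{6} e^{- a t^{2}}}{3} \, dt = \frac{5 \sqrt{\pi}}{4 a^{\frac{7}{2}}},$$
and the integrand here is $(-1)^{3}$ times the target integrand, so $I = (-1)^{3}\,\frac{d^{3}J}{da^{3}} = - \frac{5 \sqrt{\pi}}{4 a^{\frac{7}{2}}}$.

Setting $a = \frac{7}{2}$:
$$I = - \frac{10 \sqrt{14} \sqrt{\pi}}{2401}.$$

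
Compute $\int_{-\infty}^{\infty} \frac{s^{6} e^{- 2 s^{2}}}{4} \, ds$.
$\frac{15 \sqrt{2} \sqrt{\pi}}{512}$

Consider the simpler parametrised integral
$$J(a) = \int_{-\infty}^{\infty} \frac{e^{- a s^{2}}}{4} \, ds = \frac{\sqrt{\pi}}{4 \sqrt{a}}.$$

Differentiating under the integral sign brings down a factor of $(-s^2)$:
$$\frac{dJ}{da} = \int_{-\infty}^{\infty} - \frac{s^{2} e^{- a s^{2}}}{4} \, ds = - \frac{\sqrt{\pi}}{8 a^{\frac{3}{2}}}.$$

Repeating $3$ times in total — each differentiation brings down another $(-s^2)$ — gives
$$\frac{d^{3}J}{da^{3}} = \int_{-\infty}^{\infty} - \frac{s^{6} e^{- a s^{2}}}{4} \, ds = - \frac{15 \sqrt{\pi}}{32 a^{\frac{7}{2}}},$$
and the integrand here is $(-1)^{3}$ times the target integrand, so $I = (-1)^{3}\,\frac{d^{3}J}{da^{3}} = \frac{15 \sqrt{\pi}}{32 a^{\frac{7}{2}}}$.

Setting $a = 2$:
$$I = \frac{15 \sqrt{2} \sqrt{\pi}}{512}.$$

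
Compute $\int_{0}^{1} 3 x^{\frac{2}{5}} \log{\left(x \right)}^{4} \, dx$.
$\frac{225000}{16807}$

Start from the elementary integral
$$J(a) = \int_{0}^{1} 3 x^{a} \, dx = \frac{3}{a + 1}.$$

Differentiating under the integral sign brings down a factor of $\ln x$:
$$\frac{dJ}{da} = \int_{0}^{1} 3 x^{a} \log{\left(x \right)} \, dx = - \frac{3}{\left(a + 1\right)^{2}}.$$

Repeating $4$ times in total — each differentiation brings down another $\ln x$ — gives
$$\frac{d^{4}J}{da^{4}} = \int_{0}^{1} 3 x^{a} \log{\left(x \right)}^{4} \, dx = \frac{72}{\left(a + 1\right)^{5}},$$
and the integrand here is exactly the target integrand, so $I = \frac{72}{\left(a + 1\right)^{5}}$.

Setting $a = \frac{2}{5}$:
$$I = \frac{225000}{16807}.$$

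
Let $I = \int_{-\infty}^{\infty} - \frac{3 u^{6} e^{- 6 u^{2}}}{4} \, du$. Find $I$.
$- \frac{5 \sqrt{6} \sqrt{\pi}}{4608}$

Begin with the known integral
$$J(a) = \int_{-\infty}^{\infty} - \frac{3 e^{- a u^{2}}}{4} \, du = - \frac{3 \sqrt{\pi}}{4 \sqrt{a}}.$$

Differentiating under the integral sign brings down a factor of $(-u^2)$:
$$\frac{dJ}{da} = \int_{-\infty}^{\infty} \frac{3 u^{2} e^{- a u^{2}}}{4} \, du = \frac{3 \sqrt{\pi}}{8 a^{\frac{3}{2}}}.$$

Repeating $3$ times in total — each differentiation brings down another $(-u^2)$ — gives
$$\frac{d^{3}J}{da^{3}} = \int_{-\infty}^{\infty} \frac{3 u^{6} e^{- a u^{2}}}{4} \, du = \frac{45 \sqrt{\pi}}{32 a^{\frac{7}{2}}},$$
and the integrand here is $(-1)^{3}$ times the target integrand, so $I = (-1)^{3}\,\frac{d^{3}J}{da^{3}} = - \frac{45 \sqrt{\pi}}{32 a^{\frac{7}{2}}}$.

Setting $a = 6$:
$$I = - \frac{5 \sqrt{6} \sqrt{\pi}}{4608}.$$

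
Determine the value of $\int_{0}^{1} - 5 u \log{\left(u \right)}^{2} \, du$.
$- \frac{5}{4}$

Start from the elementary integral
$$J(a) = \int_{0}^{1} - 5 u^{a} \, du = - \frac{5}{a + 1}.$$

Differentiating under the integral sign brings down a factor of $\ln u$:
$$\frac{dJ}{da} = \int_{0}^{1} - 5 u^{a} \log{\left(u \right)} \, du = \frac{5}{\left(a + 1\right)^{2}}.$$

Repeating twice in total — each differentiation brings down another $\ln u$ — gives
$$\frac{d^{2}J}{da^{2}} = \int_{0}^{1} - 5 u^{a} \log{\left(u \right)}^{2} \, du = - \frac{10}{\left(a + 1\right)^{3}},$$
and the integrand here is exactly the target integrand, so $I = - \frac{10}{\left(a + 1\right)^{3}}$.

Setting $a = 1$:
$$I = - \frac{5}{4}.$$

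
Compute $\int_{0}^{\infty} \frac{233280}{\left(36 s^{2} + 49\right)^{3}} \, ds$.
$\frac{7290 \pi}{16807}$

Recall the elementary integral
$$J(a) = \int_{0}^{\infty} \frac{5}{a^{2} + s^{2}} \, ds = \frac{5 \pi}{2 a}.$$

Differentiating under the integral sign with respect to $a$,
$$\frac{dJ}{da} = \int_{0}^{\infty} - \frac{10 a}{\left(a^{2} + s^{2}\right)^{2}} \, ds = - \frac{5 \pi}{2 a^{2}},$$
so $\int_{0}^{\infty} \frac{5}{\left(a^{2} + s^{2}\right)^{2}} \, ds = \frac{5 \pi}{4 a^{3}}$.

Repeating — each differentiation of $1/(s^2+a^2)^j$ produces $-2ja/(s^2+a^2)^{j+1}$ — and dividing through by $-2ja$ at each step yields, after $2$ differentiations in total,
$$\int_{0}^{\infty} \frac{5}{\left(a^{2} + s^{2}\right)^{3}} \, ds = \frac{15 \pi}{16 a^{5}}.$$

Setting $a = \frac{7}{6}$:
$$I = \frac{7290 \pi}{16807}.$$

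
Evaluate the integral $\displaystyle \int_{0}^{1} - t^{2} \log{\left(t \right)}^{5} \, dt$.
$\frac{40}{243}$

Consider the simpler parametrised integral
$$J(a) = \int_{0}^{1} - t^{a} \, dt = - \frac{1}{a + 1}.$$

Differentiating under the integral sign brings down a factor of $\ln t$:
$$\frac{dJ}{da} = \int_{0}^{1} - t^{a} \log{\left(t \right)} \, dt = \frac{1}{\left(a + 1\right)^{2}}.$$

Repeating $5$ times in total — each differentiation brings down another $\ln t$ — gives
$$\frac{d^{5}J}{da^{5}} = \int_{0}^{1} - t^{a} \log{\left(t \right)}^{5} \, dt = \frac{120}{\left(a + 1\right)^{6}},$$
and the integrand here is exactly the target integrand, so $I = \frac{120}{\left(a + 1\right)^{6}}$.

Setting $a = 2$:
$$I = \frac{40}{243}.$$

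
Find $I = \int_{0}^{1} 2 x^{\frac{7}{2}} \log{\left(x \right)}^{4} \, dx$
$\frac{512}{19683}$

Start from the elementary integral
$$J(a) = \int_{0}^{1} 2 x^{a} \, dx = \frac{2}{a + 1}.$$

Differentiating under the integral sign brings down a factor of $\ln x$:
$$\frac{dJ}{da} = \int_{0}^{1} 2 x^{a} \log{\left(x \right)} \, dx = - \frac{2}{\left(a + 1\right)^{2}}.$$

Repeating $4$ times in total — each differentiation brings down another $\ln x$ — gives
$$\frac{d^{4}J}{da^{4}} = \int_{0}^{1} 2 x^{a} \log{\left(x \right)}^{4} \, dx = \frac{48}{\left(a + 1\right)^{5}},$$
and the integrand here is exactly the target integrand, so $I = \frac{48}{\left(a + 1\right)^{5}}$.

Setting $a = \frac{7}{2}$:
$$I = \frac{512}{19683}.$$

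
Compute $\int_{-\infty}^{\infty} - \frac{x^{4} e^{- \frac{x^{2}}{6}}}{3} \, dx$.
$- 9 \sqrt{6} \sqrt{\pi}$

Start from the elementary integral
$$J(a) = \int_{-\infty}^{\infty} - \frac{e^{- a x^{2}}}{3} \, dx = - \frac{\sqrt{\pi}}{3 \sqrt{a}}.$$

Differentiating under the integral sign brings down a factor of $(-x^2)$:
$$\frac{dJ}{da} = \int_{-\infty}^{\infty} \frac{x^{2} e^{- a x^{2}}}{3} \, dx = \frac{\sqrt{\pi}}{6 a^{\frac{3}{2}}}.$$

Repeating twice in total — each differentiation brings down another $(-x^2)$ — gives
$$\frac{d^{2}J}{da^{2}} = \int_{-\infty}^{\infty} - \frac{x^{4} e^{- a x^{2}}}{3} \, dx = - \frac{\sqrt{\pi}}{4 a^{\frac{5}{2}}},$$
and the integrand here is exactly the target integrand, so $I = - \frac{\sqrt{\pi}}{4 a^{\frac{5}{2}}}$.

Setting $a = \frac{1}{6}$:
$$I = - 9 \sqrt{6} \sqrt{\pi}.$$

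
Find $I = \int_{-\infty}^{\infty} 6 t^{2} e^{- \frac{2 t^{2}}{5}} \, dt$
$\frac{15 \sqrt{10} \sqrt{\pi}}{4}$

Begin with the known integral
$$J(a) = \int_{-\infty}^{\infty} 6 e^{- a t^{2}} \, dt = \frac{6 \sqrt{\pi}}{\sqrt{a}}.$$

Differentiating under the integral sign brings down a factor of $(-t^2)$:
$$\frac{dJ}{da} = \int_{-\infty}^{\infty} - 6 t^{2} e^{- a t^{2}} \, dt = - \frac{3 \sqrt{\pi}}{a^{\frac{3}{2}}}.$$

The integral on the left is $-I$, so $I = \frac{3 \sqrt{\pi}}{a^{\frac{3}{2}}}$.

Setting $a = \frac{2}{5}$:
$$I = \frac{15 \sqrt{10} \sqrt{\pi}}{4}.$$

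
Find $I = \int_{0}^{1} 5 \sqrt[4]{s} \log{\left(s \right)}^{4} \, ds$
$\frac{24576}{625}$

Consider the simpler parametrised integral
$$J(a) = \int_{0}^{1} 5 s^{a} \, ds = \frac{5}{a + 1}.$$

Differentiating under the integral sign brings down a factor of $\ln s$:
$$\frac{dJ}{da} = \int_{0}^{1} 5 s^{a} \log{\left(s \right)} \, ds = - \frac{5}{\left(a + 1\right)^{2}}.$$

Repeating $4$ times in total — each differentiation brings down another $\ln s$ — gives
$$\frac{d^{4}J}{da^{4}} = \int_{0}^{1} 5 s^{a} \log{\left(s \right)}^{4} \, ds = \frac{120}{\left(a + 1\right)^{5}},$$
and the integrand here is exactly the target integrand, so $I = \frac{120}{\left(a + 1\right)^{5}}$.

Setting $a = \frac{1}{4}$:
$$I = \frac{24576}{625}.$$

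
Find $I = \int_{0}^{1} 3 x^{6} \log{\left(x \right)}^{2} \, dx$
$\frac{6}{343}$

Begin with the known integral
$$J(a) = \int_{0}^{1} 3 x^{a} \, dx = \frac{3}{a + 1}.$$

Differentiating under the integral sign brings down a factor of $\ln x$:
$$\frac{dJ}{da} = \int_{0}^{1} 3 x^{a} \log{\left(x \right)} \, dx = - \frac{3}{\left(a + 1\right)^{2}}.$$

Repeating twice in total — each differentiation brings down another $\ln x$ — gives
$$\frac{d^{2}J}{da^{2}} = \int_{0}^{1} 3 x^{a} \log{\left(x \right)}^{2} \, dx = \frac{6}{\left(a + 1\right)^{3}},$$
and the integrand here is exactly the target integrand, so $I = \frac{6}{\left(a + 1\right)^{3}}$.

Setting $a = 6$:
$$I = \frac{6}{343}.$$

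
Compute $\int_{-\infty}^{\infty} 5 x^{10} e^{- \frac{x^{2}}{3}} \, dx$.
$\frac{1148175 \sqrt{3} \sqrt{\pi}}{32}$

Consider the simpler parametrised integral
$$J(a) = \int_{-\infty}^{\infty} 5 e^{- a x^{2}} \, dx = \frac{5 \sqrt{\pi}}{\sqrt{a}}.$$

Differentiating under the integral sign brings down a factor of $(-x^2)$:
$$\frac{dJ}{da} = \int_{-\infty}^{\infty} - 5 x^{2} e^{- a x^{2}} \, dx = - \frac{5 \sqrt{\pi}}{2 a^{\frac{3}{2}}}.$$

Repeating $5$ times in total — each differentiation brings down another $(-x^2)$ — gives
$$\frac{d^{5}J}{da^{5}} = \int_{-\infty}^{\infty} - 5 x^{10} e^{- a x^{2}} \, dx = - \frac{4725 \sqrt{\pi}}{32 a^{\frac{11}{2}}},$$
and the integrand here is $(-1)^{5}$ times the target integrand, so $I = (-1)^{5}\,\frac{d^{5}J}{da^{5}} = \frac{4725 \sqrt{\pi}}{32 a^{\frac{11}{2}}}$.

Setting $a = \frac{1}{3}$:
$$I = \frac{1148175 \sqrt{3} \sqrt{\pi}}{32}.$$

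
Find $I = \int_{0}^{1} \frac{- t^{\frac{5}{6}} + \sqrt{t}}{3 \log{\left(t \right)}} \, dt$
$\log{\left(\frac{33^{\frac{2}{3}}}{11} \right)}$

Replace the exponent $\frac{5}{6}$ by a parameter $a$: let $I(a) = \int_{0}^{1} \frac{\sqrt{t} - t^{a}}{3 \log{\left(t \right)}} \, dt$.

Since $\dfrac{\partial}{\partial a}\,t^{a} = t^{a} \ln t$, the $\ln t$ in the denominator cancels and
$$\frac{dI}{da} = \int_{0}^{1} - \frac{1}{3} t^{a} \, dt = - \frac{1}{3} \left[\frac{t^{a+1}}{a+1}\right]_0^1 = - \frac{1}{3 a + 3}.$$

Integrating with respect to $a$ gives $I(a) = - \frac{\log{\left(a + 1 \right)}}{3} - \frac{\log{\left(2 \right)}}{3} + \frac{\log{\left(3 \right)}}{3} + C$.

At $a = \frac{1}{2}$ the integrand is identically $0$, so $I(\frac{1}{2}) = 0$. The closed form gives $0$, hence $C = 0$.

Setting $a = \frac{5}{6}$:
$$I = \log{\left(\frac{33^{\frac{2}{3}}}{11} \right)}.$$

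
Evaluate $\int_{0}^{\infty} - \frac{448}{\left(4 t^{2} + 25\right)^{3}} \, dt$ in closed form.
$- \frac{42 \pi}{3125}$

Begin with the known result
$$J(a) = \int_{0}^{\infty} - \frac{7}{a^{2} + t^{2}} \, dt = - \frac{7 \pi}{2 a}.$$

Differentiating under the integral sign with respect to $a$,
$$\frac{dJ}{da} = \int_{0}^{\infty} \frac{14 a}{\left(a^{2} + t^{2}\right)^{2}} \, dt = \frac{7 \pi}{2 a^{2}},$$
so $\int_{0}^{\infty} - \frac{7}{\left(a^{2} + t^{2}\right)^{2}} \, dt = - \frac{7 \pi}{4 a^{3}}$.

Repeating — each differentiation of $1/(t^2+a^2)^j$ produces $-2ja/(t^2+a^2)^{j+1}$ — and dividing through by $-2ja$ at each step yields, after $2$ differentiations in total,
$$\int_{0}^{\infty} - \frac{7}{\left(a^{2} + t^{2}\right)^{3}} \, dt = - \frac{21 \pi}{16 a^{5}}.$$

Setting $a = \frac{5}{2}$:
$$I = - \frac{42 \pi}{3125}.$$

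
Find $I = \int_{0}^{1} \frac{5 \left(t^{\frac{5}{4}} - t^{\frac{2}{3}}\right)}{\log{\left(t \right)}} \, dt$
$- \log{\left(\frac{3200000}{14348907} \right)}$

Introduce a parameter $a$ in the exponent: let $I(a) = \int_{0}^{1} \frac{5 \left(t^{\frac{5}{4}} - t^{a}\right)}{\log{\left(t \right)}} \, dt$.

Since $\dfrac{\partial}{\partial a}\,t^{a} = t^{a} \ln t$, the $\ln t$ in the denominator cancels and
$$\frac{dI}{da} = \int_{0}^{1} -5 t^{a} \, dt = -5 \left[\frac{t^{a+1}}{a+1}\right]_0^1 = - \frac{5}{a + 1}.$$

Integrating with respect to $a$ gives $I(a) = - \log{\left(\frac{1024 \left(a + 1\right)^{5}}{59049} \right)} + C$.

At $a = \frac{5}{4}$ the integrand is identically $0$, so $I(\frac{5}{4}) = 0$. The closed form gives $0$, hence $C = 0$.

Setting $a = \frac{2}{3}$:
$$I = - \log{\left(\frac{3200000}{14348907} \right)}.$$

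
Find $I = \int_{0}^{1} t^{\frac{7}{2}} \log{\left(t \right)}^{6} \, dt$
$\frac{10240}{531441}$

Consider the simpler parametrised integral
$$J(a) = \int_{0}^{1} t^{a} \, dt = \frac{1}{a + 1}.$$

Differentiating under the integral sign brings down a factor of $\ln t$:
$$\frac{dJ}{da} = \int_{0}^{1} t^{a} \log{\left(t \right)} \, dt = - \frac{1}{\left(a + 1\right)^{2}}.$$

Repeating $6$ times in total — each differentiation brings down another $\ln t$ — gives
$$\frac{d^{6}J}{da^{6}} = \int_{0}^{1} t^{a} \log{\left(t \right)}^{6} \, dt = \frac{720}{\left(a + 1\right)^{7}},$$
and the integrand here is exactly the target integrand, so $I = \frac{720}{\left(a + 1\right)^{7}}$.

Setting $a = \frac{7}{2}$:
$$I = \frac{10240}{531441}.$$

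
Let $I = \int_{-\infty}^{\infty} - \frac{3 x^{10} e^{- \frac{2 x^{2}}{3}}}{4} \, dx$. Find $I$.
$- \frac{688905 \sqrt{6} \sqrt{\pi}}{8192}$

Begin with the known integral
$$J(a) = \int_{-\infty}^{\infty} - \frac{3 e^{- a x^{2}}}{4} \, dx = - \frac{3 \sqrt{\pi}}{4 \sqrt{a}}.$$

Differentiating under the integral sign brings down a factor of $(-x^2)$:
$$\frac{dJ}{da} = \int_{-\infty}^{\infty} \frac{3 x^{2} e^{- a x^{2}}}{4} \, dx = \frac{3 \sqrt{\pi}}{8 a^{\frac{3}{2}}}.$$

Repeating $5$ times in total — each differentiation brings down another $(-x^2)$ — gives
$$\frac{d^{5}J}{da^{5}} = \int_{-\infty}^{\infty} \frac{3 x^{10} e^{- a x^{2}}}{4} \, dx = \frac{2835 \sqrt{\pi}}{128 a^{\frac{11}{2}}},$$
and the integrand here is $(-1)^{5}$ times the target integrand, so $I = (-1)^{5}\,\frac{d^{5}J}{da^{5}} = - \frac{2835 \sqrt{\pi}}{128 a^{\frac{11}{2}}}$.

Setting $a = \frac{2}{3}$:
$$I = - \frac{688905 \sqrt{6} \sqrt{\pi}}{8192}.$$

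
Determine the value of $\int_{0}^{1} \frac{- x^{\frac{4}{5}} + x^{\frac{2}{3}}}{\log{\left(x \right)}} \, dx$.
$- \log{\left(\frac{27}{25} \right)}$

Consider the one-parameter family: let $I(a) = \int_{0}^{1} \frac{x^{\frac{2}{3}} - x^{a}}{\log{\left(x \right)}} \, dx$.

Since $\dfrac{\partial}{\partial a}\,x^{a} = x^{a} \ln x$, the $\ln x$ in the denominator cancels and
$$\frac{dI}{da} = \int_{0}^{1} -1 x^{a} \, dx = -1 \left[\frac{x^{a+1}}{a+1}\right]_0^1 = - \frac{1}{a + 1}.$$

Integrating with respect to $a$ gives $I(a) = - \log{\left(\frac{3 a}{5} + \frac{3}{5} \right)} + C$.

At $a = \frac{2}{3}$ the integrand is identically $0$, so $I(\frac{2}{3}) = 0$. The closed form gives $0$, hence $C = 0$.

Setting $a = \frac{4}{5}$:
$$I = - \log{\left(\frac{27}{25} \right)}.$$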